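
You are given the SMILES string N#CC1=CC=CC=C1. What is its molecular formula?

Walk through each heavy atom and fill implicit hydrogens from standard valence (C 4, N 3, O 2, S 2, halogen 1):
  atom 1: N, bond orders sum to 3 (valence 3) → 0 H
  atom 2: C, bond orders sum to 4 (valence 4) → 0 H
  atom 3: C, bond orders sum to 4 (valence 4) → 0 H
  atom 4: C, bond orders sum to 3 (valence 4) → 1 H
  atom 5: C, bond orders sum to 3 (valence 4) → 1 H
  atom 6: C, bond orders sum to 3 (valence 4) → 1 H
  atom 7: C, bond orders sum to 3 (valence 4) → 1 H
  atom 8: C, bond orders sum to 3 (valence 4) → 1 H
Totals → C:7, H:5, N:1.

C7H5N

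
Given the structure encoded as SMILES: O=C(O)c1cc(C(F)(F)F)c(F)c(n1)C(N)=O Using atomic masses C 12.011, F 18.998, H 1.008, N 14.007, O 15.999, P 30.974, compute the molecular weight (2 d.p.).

First, the molecular formula is C8H4F4N2O3 (counting implicit H from valence).
  C: 8 × 12.011 = 96.088
  F: 4 × 18.998 = 75.992
  H: 4 × 1.008 = 4.032
  N: 2 × 14.007 = 28.014
  O: 3 × 15.999 = 47.997
Sum: 8×12.011 + 4×18.998 + 4×1.008 + 2×14.007 + 3×15.999 = 252.123 → 252.12 g/mol.

252.12 g/mol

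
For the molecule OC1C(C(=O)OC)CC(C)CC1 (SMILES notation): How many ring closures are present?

1

In SMILES, each pair of matching ring-closure digits denotes one ring-closing bond; the number of such bonds equals the number of independent rings.
Ring-closure bonds here: 1.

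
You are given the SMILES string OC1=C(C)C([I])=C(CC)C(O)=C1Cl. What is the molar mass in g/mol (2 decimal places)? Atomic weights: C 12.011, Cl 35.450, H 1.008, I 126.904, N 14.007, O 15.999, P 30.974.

First, the molecular formula is C9H10ClIO2 (counting implicit H from valence).
  C: 9 × 12.011 = 108.099
  Cl: 1 × 35.450 = 35.450
  H: 10 × 1.008 = 10.080
  I: 1 × 126.904 = 126.904
  O: 2 × 15.999 = 31.998
Sum: 9×12.011 + 1×35.450 + 10×1.008 + 1×126.904 + 2×15.999 = 312.531 → 312.53 g/mol.

312.53 g/mol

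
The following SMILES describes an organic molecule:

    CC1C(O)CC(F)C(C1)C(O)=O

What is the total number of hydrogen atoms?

13

Walk through each heavy atom and fill implicit hydrogens from standard valence (C 4, N 3, O 2, S 2, halogen 1):
  atom 1: C, bond orders sum to 1 (valence 4) → 3 H
  atom 2: C, bond orders sum to 3 (valence 4) → 1 H
  atom 3: C, bond orders sum to 3 (valence 4) → 1 H
  atom 4: O, bond orders sum to 1 (valence 2) → 1 H
  atom 5: C, bond orders sum to 2 (valence 4) → 2 H
  atom 6: C, bond orders sum to 3 (valence 4) → 1 H
  atom 7: F (halogen, monovalent) → 0 H
  atom 8: C, bond orders sum to 3 (valence 4) → 1 H
  atom 9: C, bond orders sum to 2 (valence 4) → 2 H
  atom 10: C, bond orders sum to 4 (valence 4) → 0 H
  atom 11: O, bond orders sum to 1 (valence 2) → 1 H
  atom 12: O, bond orders sum to 2 (valence 2) → 0 H
Total hydrogens: 13.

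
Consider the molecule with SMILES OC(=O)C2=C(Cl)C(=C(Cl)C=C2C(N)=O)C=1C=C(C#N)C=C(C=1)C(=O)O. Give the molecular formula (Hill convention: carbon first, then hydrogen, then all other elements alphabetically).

Walk through each heavy atom and fill implicit hydrogens from standard valence (C 4, N 3, O 2, S 2, halogen 1):
  atom 1: O, bond orders sum to 1 (valence 2) → 1 H
  atom 2: C, bond orders sum to 4 (valence 4) → 0 H
  atom 3: O, bond orders sum to 2 (valence 2) → 0 H
  atom 4: C, bond orders sum to 4 (valence 4) → 0 H
  atom 5: C, bond orders sum to 4 (valence 4) → 0 H
  atom 6: Cl (halogen, monovalent) → 0 H
  atom 7: C, bond orders sum to 4 (valence 4) → 0 H
  atom 8: C, bond orders sum to 4 (valence 4) → 0 H
  atom 9: Cl (halogen, monovalent) → 0 H
  atom 10: C, bond orders sum to 3 (valence 4) → 1 H
  atom 11: C, bond orders sum to 4 (valence 4) → 0 H
  atom 12: C, bond orders sum to 4 (valence 4) → 0 H
  atom 13: N, bond orders sum to 1 (valence 3) → 2 H
  atom 14: O, bond orders sum to 2 (valence 2) → 0 H
  atom 15: C, bond orders sum to 4 (valence 4) → 0 H
  atom 16: C, bond orders sum to 3 (valence 4) → 1 H
  atom 17: C, bond orders sum to 4 (valence 4) → 0 H
  atom 18: C, bond orders sum to 4 (valence 4) → 0 H
  atom 19: N, bond orders sum to 3 (valence 3) → 0 H
  atom 20: C, bond orders sum to 3 (valence 4) → 1 H
  atom 21: C, bond orders sum to 4 (valence 4) → 0 H
  atom 22: C, bond orders sum to 3 (valence 4) → 1 H
  atom 23: C, bond orders sum to 4 (valence 4) → 0 H
  atom 24: O, bond orders sum to 2 (valence 2) → 0 H
  atom 25: O, bond orders sum to 1 (valence 2) → 1 H
Totals → C:16, H:8, Cl:2, N:2, O:5.
In Hill order: C16H8Cl2N2O5.

C16H8Cl2N2O5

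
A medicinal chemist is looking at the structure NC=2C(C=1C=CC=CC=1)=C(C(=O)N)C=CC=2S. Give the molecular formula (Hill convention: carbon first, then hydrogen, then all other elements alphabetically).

C13H12N2OS

Walk through each heavy atom and fill implicit hydrogens from standard valence (C 4, N 3, O 2, S 2, halogen 1):
  atom 1: N, bond orders sum to 1 (valence 3) → 2 H
  atom 2: C, bond orders sum to 4 (valence 4) → 0 H
  atom 3: C, bond orders sum to 4 (valence 4) → 0 H
  atom 4: C, bond orders sum to 4 (valence 4) → 0 H
  atom 5: C, bond orders sum to 3 (valence 4) → 1 H
  atom 6: C, bond orders sum to 3 (valence 4) → 1 H
  atom 7: C, bond orders sum to 3 (valence 4) → 1 H
  atom 8: C, bond orders sum to 3 (valence 4) → 1 H
  atom 9: C, bond orders sum to 3 (valence 4) → 1 H
  atom 10: C, bond orders sum to 4 (valence 4) → 0 H
  atom 11: C, bond orders sum to 4 (valence 4) → 0 H
  atom 12: O, bond orders sum to 2 (valence 2) → 0 H
  atom 13: N, bond orders sum to 1 (valence 3) → 2 H
  atom 14: C, bond orders sum to 3 (valence 4) → 1 H
  atom 15: C, bond orders sum to 3 (valence 4) → 1 H
  atom 16: C, bond orders sum to 4 (valence 4) → 0 H
  atom 17: S, bond orders sum to 1 (valence 2) → 1 H
Totals → C:13, H:12, N:2, O:1, S:1.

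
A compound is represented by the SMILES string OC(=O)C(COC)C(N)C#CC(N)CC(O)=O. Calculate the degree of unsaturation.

Molecular formula: C10H16N2O5.
DoU = (2C + 2 + N − H − X) / 2, where X is the halogen count and O/S are ignored.
    = (2·10 + 2 + 2 − 16 − 0) / 2 = 8 / 2 = 4.

4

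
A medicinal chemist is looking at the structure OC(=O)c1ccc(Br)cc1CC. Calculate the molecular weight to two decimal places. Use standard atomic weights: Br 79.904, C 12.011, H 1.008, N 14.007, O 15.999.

229.07 g/mol

First, the molecular formula is C9H9BrO2 (counting implicit H from valence).
  Br: 1 × 79.904 = 79.904
  C: 9 × 12.011 = 108.099
  H: 9 × 1.008 = 9.072
  O: 2 × 15.999 = 31.998
Sum: 1×79.904 + 9×12.011 + 9×1.008 + 2×15.999 = 229.073 → 229.07 g/mol.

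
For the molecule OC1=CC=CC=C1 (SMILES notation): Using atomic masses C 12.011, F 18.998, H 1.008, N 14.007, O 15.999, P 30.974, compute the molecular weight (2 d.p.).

94.11 g/mol

First, the molecular formula is C6H6O (counting implicit H from valence).
  C: 6 × 12.011 = 72.066
  H: 6 × 1.008 = 6.048
  O: 1 × 15.999 = 15.999
Sum: 6×12.011 + 6×1.008 + 1×15.999 = 94.113 → 94.11 g/mol.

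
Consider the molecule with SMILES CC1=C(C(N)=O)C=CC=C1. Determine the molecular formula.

C8H9NO

Walk through each heavy atom and fill implicit hydrogens from standard valence (C 4, N 3, O 2, S 2, halogen 1):
  atom 1: C, bond orders sum to 1 (valence 4) → 3 H
  atom 2: C, bond orders sum to 4 (valence 4) → 0 H
  atom 3: C, bond orders sum to 4 (valence 4) → 0 H
  atom 4: C, bond orders sum to 4 (valence 4) → 0 H
  atom 5: N, bond orders sum to 1 (valence 3) → 2 H
  atom 6: O, bond orders sum to 2 (valence 2) → 0 H
  atom 7: C, bond orders sum to 3 (valence 4) → 1 H
  atom 8: C, bond orders sum to 3 (valence 4) → 1 H
  atom 9: C, bond orders sum to 3 (valence 4) → 1 H
  atom 10: C, bond orders sum to 3 (valence 4) → 1 H
Totals → C:8, H:9, N:1, O:1.
In Hill order: C8H9NO.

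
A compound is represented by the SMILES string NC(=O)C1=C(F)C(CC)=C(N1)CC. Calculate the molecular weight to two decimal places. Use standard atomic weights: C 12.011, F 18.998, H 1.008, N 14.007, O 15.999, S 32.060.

184.21 g/mol

First, the molecular formula is C9H13FN2O (counting implicit H from valence).
  C: 9 × 12.011 = 108.099
  F: 1 × 18.998 = 18.998
  H: 13 × 1.008 = 13.104
  N: 2 × 14.007 = 28.014
  O: 1 × 15.999 = 15.999
Sum: 9×12.011 + 1×18.998 + 13×1.008 + 2×14.007 + 1×15.999 = 184.214 → 184.21 g/mol.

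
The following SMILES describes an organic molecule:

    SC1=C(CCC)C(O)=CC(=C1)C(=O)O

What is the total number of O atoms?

3

Scan the SMILES for O atoms (remember two-letter symbols like Cl and Br are single atoms).
Oxygen count: 3.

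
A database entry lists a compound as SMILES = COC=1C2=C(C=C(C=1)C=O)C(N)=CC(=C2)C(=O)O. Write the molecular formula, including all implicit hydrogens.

Walk through each heavy atom and fill implicit hydrogens from standard valence (C 4, N 3, O 2, S 2, halogen 1):
  atom 1: C, bond orders sum to 1 (valence 4) → 3 H
  atom 2: O, bond orders sum to 2 (valence 2) → 0 H
  atom 3: C, bond orders sum to 4 (valence 4) → 0 H
  atom 4: C, bond orders sum to 4 (valence 4) → 0 H
  atom 5: C, bond orders sum to 4 (valence 4) → 0 H
  atom 6: C, bond orders sum to 3 (valence 4) → 1 H
  atom 7: C, bond orders sum to 4 (valence 4) → 0 H
  atom 8: C, bond orders sum to 3 (valence 4) → 1 H
  atom 9: C, bond orders sum to 3 (valence 4) → 1 H
  atom 10: O, bond orders sum to 2 (valence 2) → 0 H
  atom 11: C, bond orders sum to 4 (valence 4) → 0 H
  atom 12: N, bond orders sum to 1 (valence 3) → 2 H
  atom 13: C, bond orders sum to 3 (valence 4) → 1 H
  atom 14: C, bond orders sum to 4 (valence 4) → 0 H
  atom 15: C, bond orders sum to 3 (valence 4) → 1 H
  atom 16: C, bond orders sum to 4 (valence 4) → 0 H
  atom 17: O, bond orders sum to 2 (valence 2) → 0 H
  atom 18: O, bond orders sum to 1 (valence 2) → 1 H
Totals → C:13, H:11, N:1, O:4.
In Hill order: C13H11NO4.

C13H11NO4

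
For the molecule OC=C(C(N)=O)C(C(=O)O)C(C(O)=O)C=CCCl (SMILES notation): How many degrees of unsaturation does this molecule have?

Molecular formula: C10H12ClNO6.
DoU = (2C + 2 + N − H − X) / 2, where X is the halogen count and O/S are ignored.
    = (2·10 + 2 + 1 − 12 − 1) / 2 = 10 / 2 = 5.

5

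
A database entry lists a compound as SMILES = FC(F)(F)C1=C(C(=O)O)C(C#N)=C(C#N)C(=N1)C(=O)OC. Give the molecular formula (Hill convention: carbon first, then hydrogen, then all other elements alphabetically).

C11H4F3N3O4

Walk through each heavy atom and fill implicit hydrogens from standard valence (C 4, N 3, O 2, S 2, halogen 1):
  atom 1: F (halogen, monovalent) → 0 H
  atom 2: C, bond orders sum to 4 (valence 4) → 0 H
  atom 3: F (halogen, monovalent) → 0 H
  atom 4: F (halogen, monovalent) → 0 H
  atom 5: C, bond orders sum to 4 (valence 4) → 0 H
  atom 6: C, bond orders sum to 4 (valence 4) → 0 H
  atom 7: C, bond orders sum to 4 (valence 4) → 0 H
  atom 8: O, bond orders sum to 2 (valence 2) → 0 H
  atom 9: O, bond orders sum to 1 (valence 2) → 1 H
  atom 10: C, bond orders sum to 4 (valence 4) → 0 H
  atom 11: C, bond orders sum to 4 (valence 4) → 0 H
  atom 12: N, bond orders sum to 3 (valence 3) → 0 H
  atom 13: C, bond orders sum to 4 (valence 4) → 0 H
  atom 14: C, bond orders sum to 4 (valence 4) → 0 H
  atom 15: N, bond orders sum to 3 (valence 3) → 0 H
  atom 16: C, bond orders sum to 4 (valence 4) → 0 H
  atom 17: N, bond orders sum to 3 (valence 3) → 0 H
  atom 18: C, bond orders sum to 4 (valence 4) → 0 H
  atom 19: O, bond orders sum to 2 (valence 2) → 0 H
  atom 20: O, bond orders sum to 2 (valence 2) → 0 H
  atom 21: C, bond orders sum to 1 (valence 4) → 3 H
Totals → C:11, H:4, F:3, N:3, O:4.
In Hill order: C11H4F3N3O4.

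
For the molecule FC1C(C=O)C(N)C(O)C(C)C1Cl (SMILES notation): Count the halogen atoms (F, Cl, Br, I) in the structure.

Halogen atoms appear at heavy-atom positions 1, 13 (1×Cl, 1×F).
Other groups present: 1 aldehyde, 1 hydroxyl, 1 primary amine.
Halogen count: 2.

2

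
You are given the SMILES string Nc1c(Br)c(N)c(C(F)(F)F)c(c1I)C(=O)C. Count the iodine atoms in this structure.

1

Scan the SMILES for I atoms (remember two-letter symbols like Cl and Br are single atoms).
Iodine count: 1.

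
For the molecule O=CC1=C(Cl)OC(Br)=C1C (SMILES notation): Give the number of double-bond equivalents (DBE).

4

Molecular formula: C6H4BrClO2.
DoU = (2C + 2 + N − H − X) / 2, where X is the halogen count and O/S are ignored.
    = (2·6 + 2 + 0 − 4 − 2) / 2 = 8 / 2 = 4.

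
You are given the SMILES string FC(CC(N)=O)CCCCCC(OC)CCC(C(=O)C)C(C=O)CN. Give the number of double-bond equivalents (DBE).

Degree of unsaturation = (number of rings) + (number of π bonds).
Ring closures in the SMILES: 0.
π bonds: 3 double bonds (each 1 DoU) → 3 DoU from unsaturation.
Total DoU = 0 + 3 = 3.

3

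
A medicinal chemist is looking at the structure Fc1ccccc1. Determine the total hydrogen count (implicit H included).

5

Walk through each heavy atom and fill implicit hydrogens from standard valence (C 4, N 3, O 2, S 2, halogen 1); for lowercase aromatic atoms, an aromatic c carries 1 H when it has two neighbours and 0 H with three, and aromatic n carries 0 H:
  atom 1: F (halogen, monovalent) → 0 H
  atom 2: aromatic c, 3 neighbours → 0 H
  atom 3: aromatic c, 2 neighbours → 1 H
  atom 4: aromatic c, 2 neighbours → 1 H
  atom 5: aromatic c, 2 neighbours → 1 H
  atom 6: aromatic c, 2 neighbours → 1 H
  atom 7: aromatic c, 2 neighbours → 1 H
Total hydrogens: 5.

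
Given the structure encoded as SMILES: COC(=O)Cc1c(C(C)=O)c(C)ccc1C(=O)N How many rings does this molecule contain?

In SMILES, each pair of matching ring-closure digits denotes one ring-closing bond; the number of such bonds equals the number of independent rings.
Ring-closure bonds here: 1.

1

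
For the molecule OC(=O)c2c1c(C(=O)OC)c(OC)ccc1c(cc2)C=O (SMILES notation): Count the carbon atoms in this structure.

Count every carbon token in the SMILES (each C, including those in ring-closure positions and inside branches).
Carbon count: 15.

15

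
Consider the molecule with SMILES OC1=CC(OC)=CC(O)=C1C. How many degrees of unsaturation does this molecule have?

4

Degree of unsaturation = (number of rings) + (number of π bonds).
Ring closures in the SMILES: 1.
π bonds: 3 double bonds (each 1 DoU) → 3 DoU from unsaturation.
Total DoU = 1 + 3 = 4.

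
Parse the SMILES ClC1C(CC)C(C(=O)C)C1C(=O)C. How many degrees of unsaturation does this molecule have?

Degree of unsaturation = (number of rings) + (number of π bonds).
Ring closures in the SMILES: 1.
π bonds: 2 double bonds (each 1 DoU) → 2 DoU from unsaturation.
Total DoU = 1 + 2 = 3.

3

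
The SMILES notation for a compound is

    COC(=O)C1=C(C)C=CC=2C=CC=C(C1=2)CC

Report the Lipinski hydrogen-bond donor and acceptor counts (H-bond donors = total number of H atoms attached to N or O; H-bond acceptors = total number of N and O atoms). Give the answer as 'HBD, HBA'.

0, 2

Donors: find every N or O and count the H atoms it carries.
  atom 2 (O): bond orders sum to 2 → 0 H
  atom 4 (O): bond orders sum to 2 → 0 H
Lipinski HBD = 0.
Acceptors: N atoms = 0, O atoms = 2 → HBA = 2.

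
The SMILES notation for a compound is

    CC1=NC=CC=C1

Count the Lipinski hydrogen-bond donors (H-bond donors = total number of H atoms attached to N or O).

0

Donors: find every N or O and count the H atoms it carries.
  atom 3 (N): bond orders sum to 3 → 0 H
Lipinski HBD = 0.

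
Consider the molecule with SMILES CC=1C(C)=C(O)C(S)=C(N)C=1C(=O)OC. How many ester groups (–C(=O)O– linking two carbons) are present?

The ester motif appears at heavy-atom position 12 in the SMILES.
Other groups present: 1 hydroxyl, 1 primary amine, 1 thiol.
Ester count: 1.

1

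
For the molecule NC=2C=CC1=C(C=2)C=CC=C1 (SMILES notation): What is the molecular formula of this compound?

Walk through each heavy atom and fill implicit hydrogens from standard valence (C 4, N 3, O 2, S 2, halogen 1):
  atom 1: N, bond orders sum to 1 (valence 3) → 2 H
  atom 2: C, bond orders sum to 4 (valence 4) → 0 H
  atom 3: C, bond orders sum to 3 (valence 4) → 1 H
  atom 4: C, bond orders sum to 3 (valence 4) → 1 H
  atom 5: C, bond orders sum to 4 (valence 4) → 0 H
  atom 6: C, bond orders sum to 4 (valence 4) → 0 H
  atom 7: C, bond orders sum to 3 (valence 4) → 1 H
  atom 8: C, bond orders sum to 3 (valence 4) → 1 H
  atom 9: C, bond orders sum to 3 (valence 4) → 1 H
  atom 10: C, bond orders sum to 3 (valence 4) → 1 H
  atom 11: C, bond orders sum to 3 (valence 4) → 1 H
Totals → C:10, H:9, N:1.

C10H9N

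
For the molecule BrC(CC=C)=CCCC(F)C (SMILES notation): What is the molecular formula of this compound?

Walk through each heavy atom and fill implicit hydrogens from standard valence (C 4, N 3, O 2, S 2, halogen 1):
  atom 1: Br (halogen, monovalent) → 0 H
  atom 2: C, bond orders sum to 4 (valence 4) → 0 H
  atom 3: C, bond orders sum to 2 (valence 4) → 2 H
  atom 4: C, bond orders sum to 3 (valence 4) → 1 H
  atom 5: C, bond orders sum to 2 (valence 4) → 2 H
  atom 6: C, bond orders sum to 3 (valence 4) → 1 H
  atom 7: C, bond orders sum to 2 (valence 4) → 2 H
  atom 8: C, bond orders sum to 2 (valence 4) → 2 H
  atom 9: C, bond orders sum to 3 (valence 4) → 1 H
  atom 10: F (halogen, monovalent) → 0 H
  atom 11: C, bond orders sum to 1 (valence 4) → 3 H
Totals → C:9, H:14, Br:1, F:1.
In Hill order: C9H14BrF.

C9H14BrF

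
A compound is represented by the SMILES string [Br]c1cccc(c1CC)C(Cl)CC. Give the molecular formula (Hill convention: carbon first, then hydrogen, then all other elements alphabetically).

Walk through each heavy atom and fill implicit hydrogens from standard valence (C 4, N 3, O 2, S 2, halogen 1); for lowercase aromatic atoms, an aromatic c carries 1 H when it has two neighbours and 0 H with three, and aromatic n carries 0 H:
  atom 1: Br with explicit H count 0
  atom 2: aromatic c, 3 neighbours → 0 H
  atom 3: aromatic c, 2 neighbours → 1 H
  atom 4: aromatic c, 2 neighbours → 1 H
  atom 5: aromatic c, 2 neighbours → 1 H
  atom 6: aromatic c, 3 neighbours → 0 H
  atom 7: aromatic c, 3 neighbours → 0 H
  atom 8: C, bond orders sum to 2 (valence 4) → 2 H
  atom 9: C, bond orders sum to 1 (valence 4) → 3 H
  atom 10: C, bond orders sum to 3 (valence 4) → 1 H
  atom 11: Cl (halogen, monovalent) → 0 H
  atom 12: C, bond orders sum to 2 (valence 4) → 2 H
  atom 13: C, bond orders sum to 1 (valence 4) → 3 H
Totals → C:11, H:14, Br:1, Cl:1.
In Hill order: C11H14BrCl.

C11H14BrCl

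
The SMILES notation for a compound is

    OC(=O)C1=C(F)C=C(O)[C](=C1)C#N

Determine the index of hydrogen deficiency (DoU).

Degree of unsaturation = (number of rings) + (number of π bonds).
Ring closures in the SMILES: 1.
π bonds: 4 double bonds (each 1 DoU), 1 triple bond (each 2 DoU) → 6 DoU from unsaturation.
Total DoU = 1 + 6 = 7.

7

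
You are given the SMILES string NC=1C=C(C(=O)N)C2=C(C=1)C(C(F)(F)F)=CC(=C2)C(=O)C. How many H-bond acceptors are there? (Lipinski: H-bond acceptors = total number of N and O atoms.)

N atoms: 2; O atoms: 2.
Lipinski HBA = 2 + 2 = 4.

4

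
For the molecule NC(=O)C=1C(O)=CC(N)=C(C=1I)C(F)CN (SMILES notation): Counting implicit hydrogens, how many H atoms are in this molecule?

11

Walk through each heavy atom and fill implicit hydrogens from standard valence (C 4, N 3, O 2, S 2, halogen 1):
  atom 1: N, bond orders sum to 1 (valence 3) → 2 H
  atom 2: C, bond orders sum to 4 (valence 4) → 0 H
  atom 3: O, bond orders sum to 2 (valence 2) → 0 H
  atom 4: C, bond orders sum to 4 (valence 4) → 0 H
  atom 5: C, bond orders sum to 4 (valence 4) → 0 H
  atom 6: O, bond orders sum to 1 (valence 2) → 1 H
  atom 7: C, bond orders sum to 3 (valence 4) → 1 H
  atom 8: C, bond orders sum to 4 (valence 4) → 0 H
  atom 9: N, bond orders sum to 1 (valence 3) → 2 H
  atom 10: C, bond orders sum to 4 (valence 4) → 0 H
  atom 11: C, bond orders sum to 4 (valence 4) → 0 H
  atom 12: I (halogen, monovalent) → 0 H
  atom 13: C, bond orders sum to 3 (valence 4) → 1 H
  atom 14: F (halogen, monovalent) → 0 H
  atom 15: C, bond orders sum to 2 (valence 4) → 2 H
  atom 16: N, bond orders sum to 1 (valence 3) → 2 H
Total hydrogens: 11.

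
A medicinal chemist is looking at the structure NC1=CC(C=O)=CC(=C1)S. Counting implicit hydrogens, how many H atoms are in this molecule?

7

Walk through each heavy atom and fill implicit hydrogens from standard valence (C 4, N 3, O 2, S 2, halogen 1):
  atom 1: N, bond orders sum to 1 (valence 3) → 2 H
  atom 2: C, bond orders sum to 4 (valence 4) → 0 H
  atom 3: C, bond orders sum to 3 (valence 4) → 1 H
  atom 4: C, bond orders sum to 4 (valence 4) → 0 H
  atom 5: C, bond orders sum to 3 (valence 4) → 1 H
  atom 6: O, bond orders sum to 2 (valence 2) → 0 H
  atom 7: C, bond orders sum to 3 (valence 4) → 1 H
  atom 8: C, bond orders sum to 4 (valence 4) → 0 H
  atom 9: C, bond orders sum to 3 (valence 4) → 1 H
  atom 10: S, bond orders sum to 1 (valence 2) → 1 H
Total hydrogens: 7.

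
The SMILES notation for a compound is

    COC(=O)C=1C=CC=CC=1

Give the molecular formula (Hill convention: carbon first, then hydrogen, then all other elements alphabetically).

C8H8O2

Walk through each heavy atom and fill implicit hydrogens from standard valence (C 4, N 3, O 2, S 2, halogen 1):
  atom 1: C, bond orders sum to 1 (valence 4) → 3 H
  atom 2: O, bond orders sum to 2 (valence 2) → 0 H
  atom 3: C, bond orders sum to 4 (valence 4) → 0 H
  atom 4: O, bond orders sum to 2 (valence 2) → 0 H
  atom 5: C, bond orders sum to 4 (valence 4) → 0 H
  atom 6: C, bond orders sum to 3 (valence 4) → 1 H
  atom 7: C, bond orders sum to 3 (valence 4) → 1 H
  atom 8: C, bond orders sum to 3 (valence 4) → 1 H
  atom 9: C, bond orders sum to 3 (valence 4) → 1 H
  atom 10: C, bond orders sum to 3 (valence 4) → 1 H
Totals → C:8, H:8, O:2.
In Hill order: C8H8O2.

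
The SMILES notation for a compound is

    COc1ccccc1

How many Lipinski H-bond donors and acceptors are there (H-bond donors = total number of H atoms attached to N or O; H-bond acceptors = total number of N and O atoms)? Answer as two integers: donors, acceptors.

0, 1

Donors: find every N or O and count the H atoms it carries.
  atom 2 (O): bond orders sum to 2 → 0 H
Lipinski HBD = 0.
Acceptors: N atoms = 0, O atoms = 1 → HBA = 1.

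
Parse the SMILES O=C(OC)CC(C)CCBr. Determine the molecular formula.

Walk through each heavy atom and fill implicit hydrogens from standard valence (C 4, N 3, O 2, S 2, halogen 1):
  atom 1: O, bond orders sum to 2 (valence 2) → 0 H
  atom 2: C, bond orders sum to 4 (valence 4) → 0 H
  atom 3: O, bond orders sum to 2 (valence 2) → 0 H
  atom 4: C, bond orders sum to 1 (valence 4) → 3 H
  atom 5: C, bond orders sum to 2 (valence 4) → 2 H
  atom 6: C, bond orders sum to 3 (valence 4) → 1 H
  atom 7: C, bond orders sum to 1 (valence 4) → 3 H
  atom 8: C, bond orders sum to 2 (valence 4) → 2 H
  atom 9: C, bond orders sum to 2 (valence 4) → 2 H
  atom 10: Br (halogen, monovalent) → 0 H
Totals → C:7, H:13, Br:1, O:2.

C7H13BrO2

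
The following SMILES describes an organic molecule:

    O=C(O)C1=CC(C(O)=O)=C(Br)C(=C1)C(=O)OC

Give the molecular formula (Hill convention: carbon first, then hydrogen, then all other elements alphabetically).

Walk through each heavy atom and fill implicit hydrogens from standard valence (C 4, N 3, O 2, S 2, halogen 1):
  atom 1: O, bond orders sum to 2 (valence 2) → 0 H
  atom 2: C, bond orders sum to 4 (valence 4) → 0 H
  atom 3: O, bond orders sum to 1 (valence 2) → 1 H
  atom 4: C, bond orders sum to 4 (valence 4) → 0 H
  atom 5: C, bond orders sum to 3 (valence 4) → 1 H
  atom 6: C, bond orders sum to 4 (valence 4) → 0 H
  atom 7: C, bond orders sum to 4 (valence 4) → 0 H
  atom 8: O, bond orders sum to 1 (valence 2) → 1 H
  atom 9: O, bond orders sum to 2 (valence 2) → 0 H
  atom 10: C, bond orders sum to 4 (valence 4) → 0 H
  atom 11: Br (halogen, monovalent) → 0 H
  atom 12: C, bond orders sum to 4 (valence 4) → 0 H
  atom 13: C, bond orders sum to 3 (valence 4) → 1 H
  atom 14: C, bond orders sum to 4 (valence 4) → 0 H
  atom 15: O, bond orders sum to 2 (valence 2) → 0 H
  atom 16: O, bond orders sum to 2 (valence 2) → 0 H
  atom 17: C, bond orders sum to 1 (valence 4) → 3 H
Totals → C:10, H:7, Br:1, O:6.
In Hill order: C10H7BrO6.

C10H7BrO6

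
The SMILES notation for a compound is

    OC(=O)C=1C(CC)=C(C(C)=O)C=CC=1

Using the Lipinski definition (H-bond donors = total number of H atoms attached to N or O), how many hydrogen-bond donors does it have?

1

Donors: find every N or O and count the H atoms it carries.
  atom 1 (O): bond orders sum to 1 → 1 H
  atom 3 (O): bond orders sum to 2 → 0 H
  atom 11 (O): bond orders sum to 2 → 0 H
Lipinski HBD = 1.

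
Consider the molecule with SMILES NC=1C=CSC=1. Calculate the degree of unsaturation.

Molecular formula: C4H5NS.
DoU = (2C + 2 + N − H − X) / 2, where X is the halogen count and O/S are ignored.
    = (2·4 + 2 + 1 − 5 − 0) / 2 = 6 / 2 = 3.

3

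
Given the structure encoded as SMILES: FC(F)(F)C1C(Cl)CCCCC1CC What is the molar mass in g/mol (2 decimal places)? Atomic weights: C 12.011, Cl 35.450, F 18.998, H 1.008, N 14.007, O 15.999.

228.68 g/mol

First, the molecular formula is C10H16ClF3 (counting implicit H from valence).
  C: 10 × 12.011 = 120.110
  Cl: 1 × 35.450 = 35.450
  F: 3 × 18.998 = 56.994
  H: 16 × 1.008 = 16.128
Sum: 10×12.011 + 1×35.450 + 3×18.998 + 16×1.008 = 228.682 → 228.68 g/mol.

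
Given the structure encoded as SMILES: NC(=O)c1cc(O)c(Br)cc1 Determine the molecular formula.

C7H6BrNO2

Walk through each heavy atom and fill implicit hydrogens from standard valence (C 4, N 3, O 2, S 2, halogen 1); for lowercase aromatic atoms, an aromatic c carries 1 H when it has two neighbours and 0 H with three, and aromatic n carries 0 H:
  atom 1: N, bond orders sum to 1 (valence 3) → 2 H
  atom 2: C, bond orders sum to 4 (valence 4) → 0 H
  atom 3: O, bond orders sum to 2 (valence 2) → 0 H
  atom 4: aromatic c, 3 neighbours → 0 H
  atom 5: aromatic c, 2 neighbours → 1 H
  atom 6: aromatic c, 3 neighbours → 0 H
  atom 7: O, bond orders sum to 1 (valence 2) → 1 H
  atom 8: aromatic c, 3 neighbours → 0 H
  atom 9: Br (halogen, monovalent) → 0 H
  atom 10: aromatic c, 2 neighbours → 1 H
  atom 11: aromatic c, 2 neighbours → 1 H
Totals → C:7, H:6, Br:1, N:1, O:2.
In Hill order: C7H6BrNO2.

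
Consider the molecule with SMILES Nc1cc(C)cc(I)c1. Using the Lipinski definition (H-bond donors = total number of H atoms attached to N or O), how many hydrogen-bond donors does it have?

Donors: find every N or O and count the H atoms it carries.
  atom 1 (N): bond orders sum to 1 → 2 H
Lipinski HBD = 2.

2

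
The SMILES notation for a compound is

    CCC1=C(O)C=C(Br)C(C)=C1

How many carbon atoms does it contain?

Count every carbon token in the SMILES (each C, including those in ring-closure positions and inside branches).
Carbon count: 9.

9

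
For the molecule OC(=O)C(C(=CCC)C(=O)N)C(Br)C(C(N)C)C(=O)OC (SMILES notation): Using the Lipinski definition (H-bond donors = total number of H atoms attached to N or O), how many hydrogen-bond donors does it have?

Donors: find every N or O and count the H atoms it carries.
  atom 1 (O): bond orders sum to 1 → 1 H
  atom 3 (O): bond orders sum to 2 → 0 H
  atom 10 (O): bond orders sum to 2 → 0 H
  atom 11 (N): bond orders sum to 1 → 2 H
  atom 16 (N): bond orders sum to 1 → 2 H
  atom 19 (O): bond orders sum to 2 → 0 H
  atom 20 (O): bond orders sum to 2 → 0 H
Lipinski HBD = 5.

5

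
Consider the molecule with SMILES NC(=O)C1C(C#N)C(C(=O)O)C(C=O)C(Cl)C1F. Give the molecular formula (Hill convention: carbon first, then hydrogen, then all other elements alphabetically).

C10H10ClFN2O4

Walk through each heavy atom and fill implicit hydrogens from standard valence (C 4, N 3, O 2, S 2, halogen 1):
  atom 1: N, bond orders sum to 1 (valence 3) → 2 H
  atom 2: C, bond orders sum to 4 (valence 4) → 0 H
  atom 3: O, bond orders sum to 2 (valence 2) → 0 H
  atom 4: C, bond orders sum to 3 (valence 4) → 1 H
  atom 5: C, bond orders sum to 3 (valence 4) → 1 H
  atom 6: C, bond orders sum to 4 (valence 4) → 0 H
  atom 7: N, bond orders sum to 3 (valence 3) → 0 H
  atom 8: C, bond orders sum to 3 (valence 4) → 1 H
  atom 9: C, bond orders sum to 4 (valence 4) → 0 H
  atom 10: O, bond orders sum to 2 (valence 2) → 0 H
  atom 11: O, bond orders sum to 1 (valence 2) → 1 H
  atom 12: C, bond orders sum to 3 (valence 4) → 1 H
  atom 13: C, bond orders sum to 3 (valence 4) → 1 H
  atom 14: O, bond orders sum to 2 (valence 2) → 0 H
  atom 15: C, bond orders sum to 3 (valence 4) → 1 H
  atom 16: Cl (halogen, monovalent) → 0 H
  atom 17: C, bond orders sum to 3 (valence 4) → 1 H
  atom 18: F (halogen, monovalent) → 0 H
Totals → C:10, H:10, Cl:1, F:1, N:2, O:4.
In Hill order: C10H10ClFN2O4.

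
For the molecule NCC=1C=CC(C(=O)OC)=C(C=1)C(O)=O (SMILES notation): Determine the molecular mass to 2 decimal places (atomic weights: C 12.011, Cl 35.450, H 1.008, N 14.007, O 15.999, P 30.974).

First, the molecular formula is C10H11NO4 (counting implicit H from valence).
  C: 10 × 12.011 = 120.110
  H: 11 × 1.008 = 11.088
  N: 1 × 14.007 = 14.007
  O: 4 × 15.999 = 63.996
Sum: 10×12.011 + 11×1.008 + 1×14.007 + 4×15.999 = 209.201 → 209.20 g/mol.

209.20 g/mol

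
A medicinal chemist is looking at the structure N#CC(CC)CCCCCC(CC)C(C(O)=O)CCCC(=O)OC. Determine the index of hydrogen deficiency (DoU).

Degree of unsaturation = (number of rings) + (number of π bonds).
Ring closures in the SMILES: 0.
π bonds: 2 double bonds (each 1 DoU), 1 triple bond (each 2 DoU) → 4 DoU from unsaturation.
Total DoU = 0 + 4 = 4.

4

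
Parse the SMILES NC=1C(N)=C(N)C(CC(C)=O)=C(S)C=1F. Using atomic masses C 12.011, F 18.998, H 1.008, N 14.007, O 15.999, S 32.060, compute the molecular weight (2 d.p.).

229.27 g/mol

First, the molecular formula is C9H12FN3OS (counting implicit H from valence).
  C: 9 × 12.011 = 108.099
  F: 1 × 18.998 = 18.998
  H: 12 × 1.008 = 12.096
  N: 3 × 14.007 = 42.021
  O: 1 × 15.999 = 15.999
  S: 1 × 32.060 = 32.060
Sum: 9×12.011 + 1×18.998 + 12×1.008 + 3×14.007 + 1×15.999 + 1×32.060 = 229.273 → 229.27 g/mol.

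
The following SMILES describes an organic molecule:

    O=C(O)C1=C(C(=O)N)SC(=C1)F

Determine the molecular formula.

C6H4FNO3S

Walk through each heavy atom and fill implicit hydrogens from standard valence (C 4, N 3, O 2, S 2, halogen 1):
  atom 1: O, bond orders sum to 2 (valence 2) → 0 H
  atom 2: C, bond orders sum to 4 (valence 4) → 0 H
  atom 3: O, bond orders sum to 1 (valence 2) → 1 H
  atom 4: C, bond orders sum to 4 (valence 4) → 0 H
  atom 5: C, bond orders sum to 4 (valence 4) → 0 H
  atom 6: C, bond orders sum to 4 (valence 4) → 0 H
  atom 7: O, bond orders sum to 2 (valence 2) → 0 H
  atom 8: N, bond orders sum to 1 (valence 3) → 2 H
  atom 9: S, bond orders sum to 2 (valence 2) → 0 H
  atom 10: C, bond orders sum to 4 (valence 4) → 0 H
  atom 11: C, bond orders sum to 3 (valence 4) → 1 H
  atom 12: F (halogen, monovalent) → 0 H
Totals → C:6, H:4, F:1, N:1, O:3, S:1.
In Hill order: C6H4FNO3S.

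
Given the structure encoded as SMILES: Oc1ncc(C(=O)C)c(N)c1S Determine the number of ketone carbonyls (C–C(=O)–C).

The ketone motif appears at heavy-atom position 6 in the SMILES.
Other groups present: 1 hydroxyl, 1 primary amine, 1 thiol.
Ketone count: 1.

1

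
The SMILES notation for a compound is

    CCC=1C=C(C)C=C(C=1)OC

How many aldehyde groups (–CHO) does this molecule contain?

Scan the SMILES for the aldehyde motif — none present.
Groups that are present: 1 ether.

0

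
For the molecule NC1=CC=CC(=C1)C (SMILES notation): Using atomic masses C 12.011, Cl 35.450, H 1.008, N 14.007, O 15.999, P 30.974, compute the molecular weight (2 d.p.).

First, the molecular formula is C7H9N (counting implicit H from valence).
  C: 7 × 12.011 = 84.077
  H: 9 × 1.008 = 9.072
  N: 1 × 14.007 = 14.007
Sum: 7×12.011 + 9×1.008 + 1×14.007 = 107.156 → 107.16 g/mol.

107.16 g/mol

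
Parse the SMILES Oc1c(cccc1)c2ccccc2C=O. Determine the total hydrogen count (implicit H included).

Walk through each heavy atom and fill implicit hydrogens from standard valence (C 4, N 3, O 2, S 2, halogen 1); for lowercase aromatic atoms, an aromatic c carries 1 H when it has two neighbours and 0 H with three, and aromatic n carries 0 H:
  atom 1: O, bond orders sum to 1 (valence 2) → 1 H
  atom 2: aromatic c, 3 neighbours → 0 H
  atom 3: aromatic c, 3 neighbours → 0 H
  atom 4: aromatic c, 2 neighbours → 1 H
  atom 5: aromatic c, 2 neighbours → 1 H
  atom 6: aromatic c, 2 neighbours → 1 H
  atom 7: aromatic c, 2 neighbours → 1 H
  atom 8: aromatic c, 3 neighbours → 0 H
  atom 9: aromatic c, 2 neighbours → 1 H
  atom 10: aromatic c, 2 neighbours → 1 H
  atom 11: aromatic c, 2 neighbours → 1 H
  atom 12: aromatic c, 2 neighbours → 1 H
  atom 13: aromatic c, 3 neighbours → 0 H
  atom 14: C, bond orders sum to 3 (valence 4) → 1 H
  atom 15: O, bond orders sum to 2 (valence 2) → 0 H
Total hydrogens: 10.

10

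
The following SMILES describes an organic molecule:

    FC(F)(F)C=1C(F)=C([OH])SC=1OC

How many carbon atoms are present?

Count every carbon token in the SMILES (each C, including those in ring-closure positions and inside branches).
Carbon count: 6.

6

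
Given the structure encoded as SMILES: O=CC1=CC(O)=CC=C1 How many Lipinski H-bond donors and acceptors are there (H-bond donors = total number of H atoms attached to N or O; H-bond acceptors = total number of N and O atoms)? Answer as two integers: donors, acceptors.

1, 2

Donors: find every N or O and count the H atoms it carries.
  atom 1 (O): bond orders sum to 2 → 0 H
  atom 6 (O): bond orders sum to 1 → 1 H
Lipinski HBD = 1.
Acceptors: N atoms = 0, O atoms = 2 → HBA = 2.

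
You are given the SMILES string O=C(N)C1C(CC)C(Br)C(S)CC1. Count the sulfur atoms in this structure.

Scan the SMILES for S atoms (remember two-letter symbols like Cl and Br are single atoms).
Sulfur count: 1.

1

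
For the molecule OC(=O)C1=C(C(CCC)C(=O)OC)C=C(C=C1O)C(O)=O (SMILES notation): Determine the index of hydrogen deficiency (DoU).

Molecular formula: C14H16O7.
DoU = (2C + 2 + N − H − X) / 2, where X is the halogen count and O/S are ignored.
    = (2·14 + 2 + 0 − 16 − 0) / 2 = 14 / 2 = 7.

7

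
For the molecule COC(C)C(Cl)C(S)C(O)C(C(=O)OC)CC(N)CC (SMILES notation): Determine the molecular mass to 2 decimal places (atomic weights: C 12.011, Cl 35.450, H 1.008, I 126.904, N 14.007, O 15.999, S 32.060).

First, the molecular formula is C13H26ClNO4S (counting implicit H from valence).
  C: 13 × 12.011 = 156.143
  Cl: 1 × 35.450 = 35.450
  H: 26 × 1.008 = 26.208
  N: 1 × 14.007 = 14.007
  O: 4 × 15.999 = 63.996
  S: 1 × 32.060 = 32.060
Sum: 13×12.011 + 1×35.450 + 26×1.008 + 1×14.007 + 4×15.999 + 1×32.060 = 327.864 → 327.86 g/mol.

327.86 g/mol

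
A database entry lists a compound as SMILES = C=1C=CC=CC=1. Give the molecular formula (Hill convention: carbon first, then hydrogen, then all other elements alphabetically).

Walk through each heavy atom and fill implicit hydrogens from standard valence (C 4, N 3, O 2, S 2, halogen 1):
  atom 1: C, bond orders sum to 3 (valence 4) → 1 H
  atom 2: C, bond orders sum to 3 (valence 4) → 1 H
  atom 3: C, bond orders sum to 3 (valence 4) → 1 H
  atom 4: C, bond orders sum to 3 (valence 4) → 1 H
  atom 5: C, bond orders sum to 3 (valence 4) → 1 H
  atom 6: C, bond orders sum to 3 (valence 4) → 1 H
Totals → C:6, H:6.
In Hill order: C6H6.

C6H6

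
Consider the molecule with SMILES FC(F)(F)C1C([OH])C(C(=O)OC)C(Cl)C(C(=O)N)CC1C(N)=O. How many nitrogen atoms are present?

2

Scan the SMILES for N atoms (remember two-letter symbols like Cl and Br are single atoms).
Nitrogen count: 2.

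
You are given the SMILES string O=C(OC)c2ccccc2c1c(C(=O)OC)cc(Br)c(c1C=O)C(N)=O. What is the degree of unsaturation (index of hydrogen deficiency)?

Molecular formula: C18H14BrNO6.
DoU = (2C + 2 + N − H − X) / 2, where X is the halogen count and O/S are ignored.
    = (2·18 + 2 + 1 − 14 − 1) / 2 = 24 / 2 = 12.

12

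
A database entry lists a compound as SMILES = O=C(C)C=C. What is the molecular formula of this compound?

Walk through each heavy atom and fill implicit hydrogens from standard valence (C 4, N 3, O 2, S 2, halogen 1):
  atom 1: O, bond orders sum to 2 (valence 2) → 0 H
  atom 2: C, bond orders sum to 4 (valence 4) → 0 H
  atom 3: C, bond orders sum to 1 (valence 4) → 3 H
  atom 4: C, bond orders sum to 3 (valence 4) → 1 H
  atom 5: C, bond orders sum to 2 (valence 4) → 2 H
Totals → C:4, H:6, O:1.
In Hill order: C4H6O.

C4H6O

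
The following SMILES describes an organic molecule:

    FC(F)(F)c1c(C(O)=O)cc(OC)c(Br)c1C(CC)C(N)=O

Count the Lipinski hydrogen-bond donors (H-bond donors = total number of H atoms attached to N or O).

3

Donors: find every N or O and count the H atoms it carries.
  atom 8 (O): bond orders sum to 1 → 1 H
  atom 9 (O): bond orders sum to 2 → 0 H
  atom 12 (O): bond orders sum to 2 → 0 H
  atom 21 (N): bond orders sum to 1 → 2 H
  atom 22 (O): bond orders sum to 2 → 0 H
Lipinski HBD = 3.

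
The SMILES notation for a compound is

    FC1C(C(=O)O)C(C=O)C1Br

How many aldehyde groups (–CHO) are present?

1

The aldehyde motif appears at heavy-atom position 8 in the SMILES.
Other groups present: 1 carboxylic acid.
Aldehyde count: 1.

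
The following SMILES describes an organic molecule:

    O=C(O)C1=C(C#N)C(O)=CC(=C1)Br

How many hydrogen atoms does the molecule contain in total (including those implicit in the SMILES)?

Walk through each heavy atom and fill implicit hydrogens from standard valence (C 4, N 3, O 2, S 2, halogen 1):
  atom 1: O, bond orders sum to 2 (valence 2) → 0 H
  atom 2: C, bond orders sum to 4 (valence 4) → 0 H
  atom 3: O, bond orders sum to 1 (valence 2) → 1 H
  atom 4: C, bond orders sum to 4 (valence 4) → 0 H
  atom 5: C, bond orders sum to 4 (valence 4) → 0 H
  atom 6: C, bond orders sum to 4 (valence 4) → 0 H
  atom 7: N, bond orders sum to 3 (valence 3) → 0 H
  atom 8: C, bond orders sum to 4 (valence 4) → 0 H
  atom 9: O, bond orders sum to 1 (valence 2) → 1 H
  atom 10: C, bond orders sum to 3 (valence 4) → 1 H
  atom 11: C, bond orders sum to 4 (valence 4) → 0 H
  atom 12: C, bond orders sum to 3 (valence 4) → 1 H
  atom 13: Br (halogen, monovalent) → 0 H
Total hydrogens: 4.

4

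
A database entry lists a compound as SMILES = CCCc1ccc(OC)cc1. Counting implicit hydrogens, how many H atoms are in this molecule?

14

Walk through each heavy atom and fill implicit hydrogens from standard valence (C 4, N 3, O 2, S 2, halogen 1); for lowercase aromatic atoms, an aromatic c carries 1 H when it has two neighbours and 0 H with three, and aromatic n carries 0 H:
  atom 1: C, bond orders sum to 1 (valence 4) → 3 H
  atom 2: C, bond orders sum to 2 (valence 4) → 2 H
  atom 3: C, bond orders sum to 2 (valence 4) → 2 H
  atom 4: aromatic c, 3 neighbours → 0 H
  atom 5: aromatic c, 2 neighbours → 1 H
  atom 6: aromatic c, 2 neighbours → 1 H
  atom 7: aromatic c, 3 neighbours → 0 H
  atom 8: O, bond orders sum to 2 (valence 2) → 0 H
  atom 9: C, bond orders sum to 1 (valence 4) → 3 H
  atom 10: aromatic c, 2 neighbours → 1 H
  atom 11: aromatic c, 2 neighbours → 1 H
Total hydrogens: 14.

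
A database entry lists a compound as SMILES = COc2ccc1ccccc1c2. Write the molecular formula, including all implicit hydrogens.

Walk through each heavy atom and fill implicit hydrogens from standard valence (C 4, N 3, O 2, S 2, halogen 1); for lowercase aromatic atoms, an aromatic c carries 1 H when it has two neighbours and 0 H with three, and aromatic n carries 0 H:
  atom 1: C, bond orders sum to 1 (valence 4) → 3 H
  atom 2: O, bond orders sum to 2 (valence 2) → 0 H
  atom 3: aromatic c, 3 neighbours → 0 H
  atom 4: aromatic c, 2 neighbours → 1 H
  atom 5: aromatic c, 2 neighbours → 1 H
  atom 6: aromatic c, 3 neighbours → 0 H
  atom 7: aromatic c, 2 neighbours → 1 H
  atom 8: aromatic c, 2 neighbours → 1 H
  atom 9: aromatic c, 2 neighbours → 1 H
  atom 10: aromatic c, 2 neighbours → 1 H
  atom 11: aromatic c, 3 neighbours → 0 H
  atom 12: aromatic c, 2 neighbours → 1 H
Totals → C:11, H:10, O:1.
In Hill order: C11H10O.

C11H10O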